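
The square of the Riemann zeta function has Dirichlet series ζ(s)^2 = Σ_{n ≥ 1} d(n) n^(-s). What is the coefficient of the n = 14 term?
d(14) = 4

ζ(s)^2 = (Σ 1/m^s)(Σ 1/k^s). The coefficient of 1/n^s in the product is the number of ordered pairs (m, k) with mk = n, which equals d(n). For n = 14, divisors are [1, 2, 7, 14], so d(14) = 4.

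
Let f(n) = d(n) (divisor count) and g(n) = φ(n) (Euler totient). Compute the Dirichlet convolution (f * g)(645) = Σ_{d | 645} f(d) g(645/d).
(d * φ)(645) = 1056

Divisors of 645: [1, 3, 5, 15, 43, 129, 215, 645]. For each d | 645:
  d = 1: d(1) · φ(645/1) = 1 · 336 = 336
  d = 3: d(3) · φ(645/3) = 2 · 168 = 336
  d = 5: d(5) · φ(645/5) = 2 · 84 = 168
  d = 15: d(15) · φ(645/15) = 4 · 42 = 168
  d = 43: d(43) · φ(645/43) = 2 · 8 = 16
  d = 129: d(129) · φ(645/129) = 4 · 4 = 16
  d = 215: d(215) · φ(645/215) = 4 · 2 = 8
  d = 645: d(645) · φ(645/645) = 8 · 1 = 8
Summing: (d * φ)(645) = 336 + 336 + 168 + 168 + 16 + 16 + 8 + 8 = 1056.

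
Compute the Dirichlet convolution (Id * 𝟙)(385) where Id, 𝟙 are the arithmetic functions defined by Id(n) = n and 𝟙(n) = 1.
(Id * 𝟙)(385) = 576

Divisors of 385: [1, 5, 7, 11, 35, 55, 77, 385]. For each d | 385:
  d = 1: Id(1) · 𝟙(385/1) = 1 · 1 = 1
  d = 5: Id(5) · 𝟙(385/5) = 5 · 1 = 5
  d = 7: Id(7) · 𝟙(385/7) = 7 · 1 = 7
  d = 11: Id(11) · 𝟙(385/11) = 11 · 1 = 11
  d = 35: Id(35) · 𝟙(385/35) = 35 · 1 = 35
  d = 55: Id(55) · 𝟙(385/55) = 55 · 1 = 55
  d = 77: Id(77) · 𝟙(385/77) = 77 · 1 = 77
  d = 385: Id(385) · 𝟙(385/385) = 385 · 1 = 385
Summing: (Id * 𝟙)(385) = 1 + 5 + 7 + 11 + 35 + 55 + 77 + 385 = 576.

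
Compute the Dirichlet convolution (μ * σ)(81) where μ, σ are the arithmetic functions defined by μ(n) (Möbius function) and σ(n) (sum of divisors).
(μ * σ)(81) = 81

Divisors of 81: [1, 3, 9, 27, 81]. For each d | 81:
  d = 1: μ(1) · σ(81/1) = 1 · 121 = 121
  d = 3: μ(3) · σ(81/3) = -1 · 40 = -40
  d = 9: μ(9) · σ(81/9) = 0 · 13 = 0
  d = 27: μ(27) · σ(81/27) = 0 · 4 = 0
  d = 81: μ(81) · σ(81/81) = 0 · 1 = 0
Summing: (μ * σ)(81) = 121 + -40 + 0 + 0 + 0 = 81.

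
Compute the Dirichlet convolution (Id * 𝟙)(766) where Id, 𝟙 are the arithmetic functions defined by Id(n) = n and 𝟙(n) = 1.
(Id * 𝟙)(766) = 1152

Divisors of 766: [1, 2, 383, 766]. For each d | 766:
  d = 1: Id(1) · 𝟙(766/1) = 1 · 1 = 1
  d = 2: Id(2) · 𝟙(766/2) = 2 · 1 = 2
  d = 383: Id(383) · 𝟙(766/383) = 383 · 1 = 383
  d = 766: Id(766) · 𝟙(766/766) = 766 · 1 = 766
Summing: (Id * 𝟙)(766) = 1 + 2 + 383 + 766 = 1152.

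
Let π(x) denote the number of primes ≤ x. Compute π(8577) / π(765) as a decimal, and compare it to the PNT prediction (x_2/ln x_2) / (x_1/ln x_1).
π(8577)/π(765) = 1068/135 ≈ 7.9111;  PNT prediction ≈ 8.2197.

π(765) = 135 and π(8577) = 1068, so π(8577)/π(765) ≈ 7.9111. The PNT-predicted ratio is (8577/ln(8577)) / (765/ln(765)) ≈ 8.2197. The two agree to within a few percent, as expected.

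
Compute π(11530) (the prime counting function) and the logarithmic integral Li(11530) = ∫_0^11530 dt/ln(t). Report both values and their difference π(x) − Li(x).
π(11530) = 1390;  Li(11530) ≈ 1410.95;  π(x) − Li(x) ≈ -20.95.

Direct count of primes ≤ 11530 gives π(11530) = 1390. Numerical evaluation of the logarithmic integral gives Li(11530) ≈ 1410.95. The difference π(x) − Li(x) ≈ -20.95 is typically negative for small/moderate x (Li(x) overestimates), though Littlewood's theorem shows this sign changes infinitely often.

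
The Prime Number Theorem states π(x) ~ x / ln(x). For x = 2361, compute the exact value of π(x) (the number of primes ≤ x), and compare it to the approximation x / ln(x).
π(2361) = 350;  x/ln(x) ≈ 303.98;  relative error ≈ 13.15%.

Directly count primes up to 2361: π(2361) = 350. The PNT approximation gives 2361/ln(2361) ≈ 2361/7.76684 ≈ 303.98. Relative error (π(x) − x/ln(x)) / π(x) ≈ 13.15%; the approximation is known to undercount slightly (Li(x) is a better estimate).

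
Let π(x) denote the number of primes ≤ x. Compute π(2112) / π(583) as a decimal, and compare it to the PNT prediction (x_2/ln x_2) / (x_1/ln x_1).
π(2112)/π(583) = 318/106 ≈ 3.0000;  PNT prediction ≈ 3.0135.

π(583) = 106 and π(2112) = 318, so π(2112)/π(583) ≈ 3.0000. The PNT-predicted ratio is (2112/ln(2112)) / (583/ln(583)) ≈ 3.0135. The two agree to within a few percent, as expected.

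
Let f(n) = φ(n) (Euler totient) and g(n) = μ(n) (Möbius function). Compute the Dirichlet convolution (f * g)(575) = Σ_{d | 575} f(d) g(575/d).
(φ * μ)(575) = 336

Divisors of 575: [1, 5, 23, 25, 115, 575]. For each d | 575:
  d = 1: φ(1) · μ(575/1) = 1 · 0 = 0
  d = 5: φ(5) · μ(575/5) = 4 · 1 = 4
  d = 23: φ(23) · μ(575/23) = 22 · 0 = 0
  d = 25: φ(25) · μ(575/25) = 20 · -1 = -20
  d = 115: φ(115) · μ(575/115) = 88 · -1 = -88
  d = 575: φ(575) · μ(575/575) = 440 · 1 = 440
Summing: (φ * μ)(575) = 0 + 4 + 0 + -20 + -88 + 440 = 336.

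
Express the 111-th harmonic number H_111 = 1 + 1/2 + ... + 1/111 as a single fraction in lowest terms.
H_111 = 813811190043550229600356295599093692454010452277/153803387341307877636928566091115101174034840640

Direct summation: H_111 = 1 + 1/2 + ... + 1/111. The least common denominator is lcm(1, ..., 111) = 8459186303771933270031071135011330564571916235200; over this denominator the numerator is 8459186303771933270031071135011330564571916235200 + 4229593151885966635015535567505665282285958117600 + 2819728767923977756677023711670443521523972078400 + 2114796575942983317507767783752832641142979058800 + 1691837260754386654006214227002266112914383247040 + 1409864383961988878338511855835221760761986039200 + 1208455186253133324290153019287332937795988033600 + 1057398287971491658753883891876416320571489529400 + 939909589307992585559007903890147840507990692800 + 845918630377193327003107113501133056457191623520 + 769016936706539388184642830455575505870174203200 + 704932191980994439169255927917610880380993019600 + 650706638751687174617774702693179274197839710400 + 604227593126566662145076509643666468897994016800 + 563945753584795551335404742334088704304794415680 + 528699143985745829376941945938208160285744764700 + 497599194339525486472415949118313562621877425600 + 469954794653996292779503951945073920253995346400 + 445220331777470172106898480790070029714311380800 + 422959315188596663501553556750566528228595811760 + 402818395417711108096717673095777645931996011200 + 384508468353269694092321415227787752935087101600 + 367790708859649272610046571087449154981387662400 + 352466095990497219584627963958805440190496509800 + 338367452150877330801242845400453222582876649408 + 325353319375843587308887351346589637098919855200 + 313303196435997528519669301296715946835996897600 + 302113796563283331072538254821833234448997008400 + 291696079440411492070036935690045881536962628800 + 281972876792397775667702371167044352152397207840 + 272876977541030105484873262419720340792642459200 + 264349571992872914688470972969104080142872382350 + 256338978902179796061547610151858501956724734400 + 248799597169762743236207974559156781310938712800 + 241691037250626664858030603857466587559197606720 + 234977397326998146389751975972536960126997673200 + 228626656858700899190028949594900826069511249600 + 222610165888735086053449240395035014857155690400 + 216902212917229058205924900897726424732613236800 + 211479657594298331750776778375283264114297905880 + 206321617165169104147099295975886111331022347200 + 201409197708855554048358836547888822965998005600 + 196725262878417052791420258953751873594695726400 + 192254234176634847046160707613893876467543550800 + 187981917861598517111801580778029568101598138560 + 183895354429824636305023285543724577490693831200 + 179982687314296452553852577340666607756849281600 + 176233047995248609792313981979402720095248254900 + 172636455179019046327164717041047562542284004800 + 169183726075438665400621422700226611291438324704 + 165866398113175162157471983039437854207292475200 + 162676659687921793654443675673294818549459927600 + 159607288750413835283605115754930765369281438400 + 156651598217998764259834650648357973417998448800 + 153803387341307877636928566091115101174034840640 + 151056898281641665536269127410916617224498504200 + 148406777259156724035632826930023343238103793600 + 145848039720205746035018467845022940768481314400 + 143376039046981919831035103983242890924947732800 + 140986438396198887833851185583522176076198603920 + 138675185307736610984115920246087386304457643200 + 136438488770515052742436631209860170396321229600 + 134272798472570369365572557698592548643998670400 + 132174785996436457344235486484552040071436191175 + 130141327750337434923554940538635854839567942080 + 128169489451089898030773805075929250978362367200 + 126256511996596018955687628880766127829431585600 + 124399798584881371618103987279578390655469356400 + 122596902953216424203348857029149718327129220800 + 120845518625313332429015301928733293779598803360 + 119143469067210327746916494859314514993970651200 + 117488698663499073194875987986268480063498836600 + 115879264435231962603165358013853843350300222400 + 114313328429350449595014474797450413034755624800 + 112789150716959110267080948466817740860958883136 + 111305082944367543026724620197517507428577845200 + 109859562386648484026377547207939357981453457600 + 108451106458614529102962450448863212366306618400 + 107078307642682699620646470063434564108505268800 + 105739828797149165875388389187641632057148952940 + 104434398811999176173223100432238648945332299200 + 103160808582584552073549647987943055665511173600 + 101917907274360641807603266686883500777974894400 + 100704598854427777024179418273944411482999002800 + 99519838867905097294483189823662712524375485120 + 98362631439208526395710129476875936797347863200 + 97232026480137164023345645230015293845654209600 + 96127117088317423523080353806946938233771775400 + 95047037121032958090236754325970006343504676800 + 93990958930799258555900790389014784050799069280 + 92958091250241024945396386099025610599691387200 + 91947677214912318152511642771862288745346915600 + 90958992513676701828291087473240113597547486400 + 89991343657148226276926288670333303878424640800 + 89044066355494034421379696158014005942862276160 + 88116523997624304896156990989701360047624127450 + 87208106224452920309598671494962170768782641600 + 86318227589509523163582358520523781271142002400 + 85446326300726598687182536717286167318908244800 + 84591863037719332700310711350113305645719162352 + 83754319839326071980505654802092381827444715200 + 82933199056587581078735991519718927103646237600 + 82128022366717798738165739174867287034678798400 + 81338329843960896827221837836647409274729963800 + 80563679083542221619343534619155529186399202240 + 79803644375206917641802557877465382684640719200 + 79057815923102180093748328364591874435251553600 + 78325799108999382129917325324178986708999224400 + 77607213796072782293863037935883766647448772800 + 76901693670653938818464283045557550587017420320 + 76208885619566966396676316531633608689837083200 = 44759615452395262628019596257950153084970574875235, so H_111 = 44759615452395262628019596257950153084970574875235/8459186303771933270031071135011330564571916235200; reducing by gcd(44759615452395262628019596257950153084970574875235, 8459186303771933270031071135011330564571916235200) = 55 gives 813811190043550229600356295599093692454010452277/153803387341307877636928566091115101174034840640 ≈ 5.29124. (The PNT-adjacent estimate ln(111) + γ ≈ 5.28675 matches within O(1/n).)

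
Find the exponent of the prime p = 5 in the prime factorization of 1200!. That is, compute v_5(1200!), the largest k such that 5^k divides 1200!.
v_5(1200!) = 298

Legendre's formula: v_p(n!) = Σ_{k ≥ 1} ⌊n / p^k⌋. For p = 5, n = 1200, the terms are:
  ⌊1200/5^1⌋ = ⌊1200/5⌋ = 240
  ⌊1200/5^2⌋ = ⌊1200/25⌋ = 48
  ⌊1200/5^3⌋ = ⌊1200/125⌋ = 9
  ⌊1200/5^4⌋ = ⌊1200/625⌋ = 1
(the next term ⌊1200/5^5⌋ = 0, terminating the sum). Summing: v_5(1200!) = 240 + 48 + 9 + 1 = 298.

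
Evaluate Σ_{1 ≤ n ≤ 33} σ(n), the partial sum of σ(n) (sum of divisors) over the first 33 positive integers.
Σ_{n ≤ 33} σ(n) = 905

Compute σ(n) for each 1 ≤ n ≤ 33: σ(1) = 1, σ(2) = 3, σ(3) = 4, σ(4) = 7, σ(5) = 6, σ(6) = 12, σ(7) = 8, σ(8) = 15, σ(9) = 13, σ(10) = 18, σ(11) = 12, σ(12) = 28, σ(13) = 14, σ(14) = 24, σ(15) = 24, σ(16) = 31, σ(17) = 18, σ(18) = 39, σ(19) = 20, σ(20) = 42, σ(21) = 32, σ(22) = 36, σ(23) = 24, σ(24) = 60, σ(25) = 31, σ(26) = 42, σ(27) = 40, σ(28) = 56, σ(29) = 30, σ(30) = 72, σ(31) = 32, σ(32) = 63, σ(33) = 48. Summing all 33 values: 905. (Average order: Σ_{n ≤ x} σ(n) ~ (π²/12) x². For x = 33, (π²/12)·33² ≈ 895.67.)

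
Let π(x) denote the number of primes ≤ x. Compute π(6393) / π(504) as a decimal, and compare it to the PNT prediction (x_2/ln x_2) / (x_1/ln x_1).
π(6393)/π(504) = 833/96 ≈ 8.6771;  PNT prediction ≈ 9.0073.

π(504) = 96 and π(6393) = 833, so π(6393)/π(504) ≈ 8.6771. The PNT-predicted ratio is (6393/ln(6393)) / (504/ln(504)) ≈ 9.0073. The two agree to within a few percent, as expected.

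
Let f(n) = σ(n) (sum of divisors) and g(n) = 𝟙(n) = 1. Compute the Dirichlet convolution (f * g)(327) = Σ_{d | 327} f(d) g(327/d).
(σ * 𝟙)(327) = 555

Divisors of 327: [1, 3, 109, 327]. For each d | 327:
  d = 1: σ(1) · 𝟙(327/1) = 1 · 1 = 1
  d = 3: σ(3) · 𝟙(327/3) = 4 · 1 = 4
  d = 109: σ(109) · 𝟙(327/109) = 110 · 1 = 110
  d = 327: σ(327) · 𝟙(327/327) = 440 · 1 = 440
Summing: (σ * 𝟙)(327) = 1 + 4 + 110 + 440 = 555.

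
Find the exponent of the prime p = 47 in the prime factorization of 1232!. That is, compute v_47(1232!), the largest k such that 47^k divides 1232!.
v_47(1232!) = 26

Legendre's formula: v_p(n!) = Σ_{k ≥ 1} ⌊n / p^k⌋. For p = 47, n = 1232, the terms are:
  ⌊1232/47^1⌋ = ⌊1232/47⌋ = 26
(the next term ⌊1232/47^2⌋ = 0, terminating the sum). Summing: v_47(1232!) = 26 = 26.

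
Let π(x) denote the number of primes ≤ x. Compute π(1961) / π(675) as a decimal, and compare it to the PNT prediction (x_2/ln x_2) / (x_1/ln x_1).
π(1961)/π(675) = 297/122 ≈ 2.4344;  PNT prediction ≈ 2.4965.

π(675) = 122 and π(1961) = 297, so π(1961)/π(675) ≈ 2.4344. The PNT-predicted ratio is (1961/ln(1961)) / (675/ln(675)) ≈ 2.4965. The two agree to within a few percent, as expected.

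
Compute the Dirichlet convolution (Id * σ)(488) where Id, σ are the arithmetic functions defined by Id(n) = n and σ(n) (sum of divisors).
(Id * σ)(488) = 6027

Divisors of 488: [1, 2, 4, 8, 61, 122, 244, 488]. For each d | 488:
  d = 1: Id(1) · σ(488/1) = 1 · 930 = 930
  d = 2: Id(2) · σ(488/2) = 2 · 434 = 868
  d = 4: Id(4) · σ(488/4) = 4 · 186 = 744
  d = 8: Id(8) · σ(488/8) = 8 · 62 = 496
  d = 61: Id(61) · σ(488/61) = 61 · 15 = 915
  d = 122: Id(122) · σ(488/122) = 122 · 7 = 854
  d = 244: Id(244) · σ(488/244) = 244 · 3 = 732
  d = 488: Id(488) · σ(488/488) = 488 · 1 = 488
Summing: (Id * σ)(488) = 930 + 868 + 744 + 496 + 915 + 854 + 732 + 488 = 6027.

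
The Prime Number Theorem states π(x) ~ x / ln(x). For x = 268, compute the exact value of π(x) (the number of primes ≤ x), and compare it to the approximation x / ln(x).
π(268) = 56;  x/ln(x) ≈ 47.93;  relative error ≈ 14.40%.

Directly count primes up to 268: π(268) = 56. The PNT approximation gives 268/ln(268) ≈ 268/5.59099 ≈ 47.93. Relative error (π(x) − x/ln(x)) / π(x) ≈ 14.40%; the approximation is known to undercount slightly (Li(x) is a better estimate).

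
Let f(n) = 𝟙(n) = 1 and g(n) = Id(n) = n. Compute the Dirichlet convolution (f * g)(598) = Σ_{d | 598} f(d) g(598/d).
(𝟙 * Id)(598) = 1008

Divisors of 598: [1, 2, 13, 23, 26, 46, 299, 598]. For each d | 598:
  d = 1: 𝟙(1) · Id(598/1) = 1 · 598 = 598
  d = 2: 𝟙(2) · Id(598/2) = 1 · 299 = 299
  d = 13: 𝟙(13) · Id(598/13) = 1 · 46 = 46
  d = 23: 𝟙(23) · Id(598/23) = 1 · 26 = 26
  d = 26: 𝟙(26) · Id(598/26) = 1 · 23 = 23
  d = 46: 𝟙(46) · Id(598/46) = 1 · 13 = 13
  d = 299: 𝟙(299) · Id(598/299) = 1 · 2 = 2
  d = 598: 𝟙(598) · Id(598/598) = 1 · 1 = 1
Summing: (𝟙 * Id)(598) = 598 + 299 + 46 + 26 + 23 + 13 + 2 + 1 = 1008.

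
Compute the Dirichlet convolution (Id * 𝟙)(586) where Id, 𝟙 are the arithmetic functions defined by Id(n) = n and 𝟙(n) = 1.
(Id * 𝟙)(586) = 882

Divisors of 586: [1, 2, 293, 586]. For each d | 586:
  d = 1: Id(1) · 𝟙(586/1) = 1 · 1 = 1
  d = 2: Id(2) · 𝟙(586/2) = 2 · 1 = 2
  d = 293: Id(293) · 𝟙(586/293) = 293 · 1 = 293
  d = 586: Id(586) · 𝟙(586/586) = 586 · 1 = 586
Summing: (Id * 𝟙)(586) = 1 + 2 + 293 + 586 = 882.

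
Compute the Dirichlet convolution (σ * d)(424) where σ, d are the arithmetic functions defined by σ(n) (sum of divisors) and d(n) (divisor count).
(σ * d)(424) = 2352

Divisors of 424: [1, 2, 4, 8, 53, 106, 212, 424]. For each d | 424:
  d = 1: σ(1) · d(424/1) = 1 · 8 = 8
  d = 2: σ(2) · d(424/2) = 3 · 6 = 18
  d = 4: σ(4) · d(424/4) = 7 · 4 = 28
  d = 8: σ(8) · d(424/8) = 15 · 2 = 30
  d = 53: σ(53) · d(424/53) = 54 · 4 = 216
  d = 106: σ(106) · d(424/106) = 162 · 3 = 486
  d = 212: σ(212) · d(424/212) = 378 · 2 = 756
  d = 424: σ(424) · d(424/424) = 810 · 1 = 810
Summing: (σ * d)(424) = 8 + 18 + 28 + 30 + 216 + 486 + 756 + 810 = 2352.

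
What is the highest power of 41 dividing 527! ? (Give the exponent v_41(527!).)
v_41(527!) = 12

Legendre's formula: v_p(n!) = Σ_{k ≥ 1} ⌊n / p^k⌋. For p = 41, n = 527, the terms are:
  ⌊527/41^1⌋ = ⌊527/41⌋ = 12
(the next term ⌊527/41^2⌋ = 0, terminating the sum). Summing: v_41(527!) = 12 = 12.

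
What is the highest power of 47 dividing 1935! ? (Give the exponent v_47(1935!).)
v_47(1935!) = 41

Legendre's formula: v_p(n!) = Σ_{k ≥ 1} ⌊n / p^k⌋. For p = 47, n = 1935, the terms are:
  ⌊1935/47^1⌋ = ⌊1935/47⌋ = 41
(the next term ⌊1935/47^2⌋ = 0, terminating the sum). Summing: v_47(1935!) = 41 = 41.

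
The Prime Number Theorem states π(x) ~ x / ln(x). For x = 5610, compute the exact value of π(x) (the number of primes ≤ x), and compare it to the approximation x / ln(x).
π(5610) = 738;  x/ln(x) ≈ 649.88;  relative error ≈ 11.94%.

Directly count primes up to 5610: π(5610) = 738. The PNT approximation gives 5610/ln(5610) ≈ 5610/8.63231 ≈ 649.88. Relative error (π(x) − x/ln(x)) / π(x) ≈ 11.94%; the approximation is known to undercount slightly (Li(x) is a better estimate).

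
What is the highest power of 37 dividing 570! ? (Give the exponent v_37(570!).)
v_37(570!) = 15

Legendre's formula: v_p(n!) = Σ_{k ≥ 1} ⌊n / p^k⌋. For p = 37, n = 570, the terms are:
  ⌊570/37^1⌋ = ⌊570/37⌋ = 15
(the next term ⌊570/37^2⌋ = 0, terminating the sum). Summing: v_37(570!) = 15 = 15.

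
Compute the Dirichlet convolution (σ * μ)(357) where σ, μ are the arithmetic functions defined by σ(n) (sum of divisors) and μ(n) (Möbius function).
(σ * μ)(357) = 357

Divisors of 357: [1, 3, 7, 17, 21, 51, 119, 357]. For each d | 357:
  d = 1: σ(1) · μ(357/1) = 1 · -1 = -1
  d = 3: σ(3) · μ(357/3) = 4 · 1 = 4
  d = 7: σ(7) · μ(357/7) = 8 · 1 = 8
  d = 17: σ(17) · μ(357/17) = 18 · 1 = 18
  d = 21: σ(21) · μ(357/21) = 32 · -1 = -32
  d = 51: σ(51) · μ(357/51) = 72 · -1 = -72
  d = 119: σ(119) · μ(357/119) = 144 · -1 = -144
  d = 357: σ(357) · μ(357/357) = 576 · 1 = 576
Summing: (σ * μ)(357) = -1 + 4 + 8 + 18 + -32 + -72 + -144 + 576 = 357.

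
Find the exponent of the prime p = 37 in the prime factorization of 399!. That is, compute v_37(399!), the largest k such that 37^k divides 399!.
v_37(399!) = 10

Legendre's formula: v_p(n!) = Σ_{k ≥ 1} ⌊n / p^k⌋. For p = 37, n = 399, the terms are:
  ⌊399/37^1⌋ = ⌊399/37⌋ = 10
(the next term ⌊399/37^2⌋ = 0, terminating the sum). Summing: v_37(399!) = 10 = 10.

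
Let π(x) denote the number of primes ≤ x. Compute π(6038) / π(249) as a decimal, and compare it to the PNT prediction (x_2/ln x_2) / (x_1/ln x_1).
π(6038)/π(249) = 787/53 ≈ 14.8491;  PNT prediction ≈ 15.3682.

π(249) = 53 and π(6038) = 787, so π(6038)/π(249) ≈ 14.8491. The PNT-predicted ratio is (6038/ln(6038)) / (249/ln(249)) ≈ 15.3682. The two agree to within a few percent, as expected.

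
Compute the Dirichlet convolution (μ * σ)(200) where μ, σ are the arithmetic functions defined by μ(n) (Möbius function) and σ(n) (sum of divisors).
(μ * σ)(200) = 200

Divisors of 200: [1, 2, 4, 5, 8, 10, 20, 25, 40, 50, 100, 200]. For each d | 200:
  d = 1: μ(1) · σ(200/1) = 1 · 465 = 465
  d = 2: μ(2) · σ(200/2) = -1 · 217 = -217
  d = 4: μ(4) · σ(200/4) = 0 · 93 = 0
  d = 5: μ(5) · σ(200/5) = -1 · 90 = -90
  d = 8: μ(8) · σ(200/8) = 0 · 31 = 0
  d = 10: μ(10) · σ(200/10) = 1 · 42 = 42
  d = 20: μ(20) · σ(200/20) = 0 · 18 = 0
  d = 25: μ(25) · σ(200/25) = 0 · 15 = 0
  d = 40: μ(40) · σ(200/40) = 0 · 6 = 0
  d = 50: μ(50) · σ(200/50) = 0 · 7 = 0
  d = 100: μ(100) · σ(200/100) = 0 · 3 = 0
  d = 200: μ(200) · σ(200/200) = 0 · 1 = 0
Summing: (μ * σ)(200) = 465 + -217 + 0 + -90 + 0 + 42 + 0 + 0 + 0 + 0 + 0 + 0 = 200.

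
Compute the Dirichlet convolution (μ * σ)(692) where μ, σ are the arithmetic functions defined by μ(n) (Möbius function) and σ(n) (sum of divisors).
(μ * σ)(692) = 692

Divisors of 692: [1, 2, 4, 173, 346, 692]. For each d | 692:
  d = 1: μ(1) · σ(692/1) = 1 · 1218 = 1218
  d = 2: μ(2) · σ(692/2) = -1 · 522 = -522
  d = 4: μ(4) · σ(692/4) = 0 · 174 = 0
  d = 173: μ(173) · σ(692/173) = -1 · 7 = -7
  d = 346: μ(346) · σ(692/346) = 1 · 3 = 3
  d = 692: μ(692) · σ(692/692) = 0 · 1 = 0
Summing: (μ * σ)(692) = 1218 + -522 + 0 + -7 + 3 + 0 = 692.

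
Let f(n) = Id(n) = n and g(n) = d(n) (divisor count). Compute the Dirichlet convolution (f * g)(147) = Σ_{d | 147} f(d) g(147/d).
(Id * d)(147) = 330

Divisors of 147: [1, 3, 7, 21, 49, 147]. For each d | 147:
  d = 1: Id(1) · d(147/1) = 1 · 6 = 6
  d = 3: Id(3) · d(147/3) = 3 · 3 = 9
  d = 7: Id(7) · d(147/7) = 7 · 4 = 28
  d = 21: Id(21) · d(147/21) = 21 · 2 = 42
  d = 49: Id(49) · d(147/49) = 49 · 2 = 98
  d = 147: Id(147) · d(147/147) = 147 · 1 = 147
Summing: (Id * d)(147) = 6 + 9 + 28 + 42 + 98 + 147 = 330.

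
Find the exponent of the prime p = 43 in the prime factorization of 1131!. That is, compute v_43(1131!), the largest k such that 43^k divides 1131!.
v_43(1131!) = 26

Legendre's formula: v_p(n!) = Σ_{k ≥ 1} ⌊n / p^k⌋. For p = 43, n = 1131, the terms are:
  ⌊1131/43^1⌋ = ⌊1131/43⌋ = 26
(the next term ⌊1131/43^2⌋ = 0, terminating the sum). Summing: v_43(1131!) = 26 = 26.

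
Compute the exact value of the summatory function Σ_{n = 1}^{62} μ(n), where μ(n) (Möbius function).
Σ_{n ≤ 62} μ(n) = -1

Compute μ(n) for each 1 ≤ n ≤ 62: μ(1) = 1, μ(2) = -1, μ(3) = -1, μ(4) = 0, μ(5) = -1, μ(6) = 1, μ(7) = -1, μ(8) = 0, μ(9) = 0, μ(10) = 1, μ(11) = -1, μ(12) = 0, μ(13) = -1, μ(14) = 1, μ(15) = 1, μ(16) = 0, μ(17) = -1, μ(18) = 0, μ(19) = -1, μ(20) = 0, μ(21) = 1, μ(22) = 1, μ(23) = -1, μ(24) = 0, μ(25) = 0, μ(26) = 1, μ(27) = 0, μ(28) = 0, μ(29) = -1, μ(30) = -1, μ(31) = -1, μ(32) = 0, μ(33) = 1, μ(34) = 1, μ(35) = 1, μ(36) = 0, μ(37) = -1, μ(38) = 1, μ(39) = 1, μ(40) = 0, μ(41) = -1, μ(42) = -1, μ(43) = -1, μ(44) = 0, μ(45) = 0, μ(46) = 1, μ(47) = -1, μ(48) = 0, μ(49) = 0, μ(50) = 0, μ(51) = 1, μ(52) = 0, μ(53) = -1, μ(54) = 0, μ(55) = 1, μ(56) = 0, μ(57) = 1, μ(58) = 1, μ(59) = -1, μ(60) = 0, μ(61) = -1, μ(62) = 1. Summing all 62 values: -1. (Mertens function M(x) = Σ_{n ≤ x} μ(n); on average M(x) should be small (PNT ⟺ M(x) = o(x)).)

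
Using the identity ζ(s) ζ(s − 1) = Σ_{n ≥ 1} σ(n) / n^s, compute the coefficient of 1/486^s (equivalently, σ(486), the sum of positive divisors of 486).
σ(486) = 1092

In the product (Σ m^0/m^s)(Σ k / k^s) = Σ (Σ_{d | n} d) / n^s, the coefficient of 1/n^s is σ(n) = Σ_{d | n} d. For n = 486, divisors are [1, 2, 3, 6, 9, 18, 27, 54, 81, 162, 243, 486]; summing: σ(486) = 1092.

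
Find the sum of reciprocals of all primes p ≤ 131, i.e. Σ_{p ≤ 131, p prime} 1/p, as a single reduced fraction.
Σ 1/p = 980956909242278731029785409368357903506317057050081/525896479052627740771371797072411912900610967452630

π(131) = 32, so the primes ≤ 131 are [2, 3, 5, 7, 11, 13, 17, 19, 23, 29, 31, 37, 41, 43, 47, 53, 59, 61, 67, 71, 73, 79, 83, 89, 97, 101, 103, 107, 109, 113, 127, 131]. Summing 1/p over these primes: 980956909242278731029785409368357903506317057050081/525896479052627740771371797072411912900610967452630 ≈ 1.8653. Mertens estimate ln ln(131) + 0.2615 ≈ 1.8457.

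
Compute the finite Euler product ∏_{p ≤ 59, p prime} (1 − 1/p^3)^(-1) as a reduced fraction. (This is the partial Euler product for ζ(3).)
∏ = 115000146464778681614198126342037237932886401/95672294696528702067767313816624165235458048

The primes p ≤ 59 are [2, 3, 5, 7, 11, 13, 17, 19, 23, 29, 31, 37, 41, 43, 47, 53, 59]. For each prime, (1 − 1/p^3)^(-1) = p^3 / (p^3 − 1). The product is (1 − 1/2^3)^(-1), (1 − 1/3^3)^(-1), (1 − 1/5^3)^(-1), (1 − 1/7^3)^(-1), (1 − 1/11^3)^(-1), (1 − 1/13^3)^(-1), (1 − 1/17^3)^(-1), (1 − 1/19^3)^(-1), (1 − 1/23^3)^(-1), (1 − 1/29^3)^(-1), (1 − 1/31^3)^(-1), (1 − 1/37^3)^(-1), (1 − 1/41^3)^(-1), (1 − 1/43^3)^(-1), (1 − 1/47^3)^(-1), (1 − 1/53^3)^(-1), (1 − 1/59^3)^(-1) = ∏ p^3 / (p^3 − 1) = 115000146464778681614198126342037237932886401/95672294696528702067767313816624165235458048.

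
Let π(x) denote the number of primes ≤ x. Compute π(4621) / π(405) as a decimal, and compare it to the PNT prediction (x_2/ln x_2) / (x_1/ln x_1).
π(4621)/π(405) = 624/79 ≈ 7.8987;  PNT prediction ≈ 8.1181.

π(405) = 79 and π(4621) = 624, so π(4621)/π(405) ≈ 7.8987. The PNT-predicted ratio is (4621/ln(4621)) / (405/ln(405)) ≈ 8.1181. The two agree to within a few percent, as expected.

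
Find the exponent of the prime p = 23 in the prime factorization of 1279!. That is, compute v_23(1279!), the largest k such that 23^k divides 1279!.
v_23(1279!) = 57

Legendre's formula: v_p(n!) = Σ_{k ≥ 1} ⌊n / p^k⌋. For p = 23, n = 1279, the terms are:
  ⌊1279/23^1⌋ = ⌊1279/23⌋ = 55
  ⌊1279/23^2⌋ = ⌊1279/529⌋ = 2
(the next term ⌊1279/23^3⌋ = 0, terminating the sum). Summing: v_23(1279!) = 55 + 2 = 57.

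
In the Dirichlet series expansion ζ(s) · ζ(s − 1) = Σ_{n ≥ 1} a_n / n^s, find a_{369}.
σ(369) = 546

In the product (Σ m^0/m^s)(Σ k / k^s) = Σ (Σ_{d | n} d) / n^s, the coefficient of 1/n^s is σ(n) = Σ_{d | n} d. For n = 369, divisors are [1, 3, 9, 41, 123, 369]; summing: σ(369) = 546.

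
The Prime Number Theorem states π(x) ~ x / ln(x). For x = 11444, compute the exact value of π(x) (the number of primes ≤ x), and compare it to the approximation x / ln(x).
π(11444) = 1380;  x/ln(x) ≈ 1224.58;  relative error ≈ 11.26%.

Directly count primes up to 11444: π(11444) = 1380. The PNT approximation gives 11444/ln(11444) ≈ 11444/9.34522 ≈ 1224.58. Relative error (π(x) − x/ln(x)) / π(x) ≈ 11.26%; the approximation is known to undercount slightly (Li(x) is a better estimate).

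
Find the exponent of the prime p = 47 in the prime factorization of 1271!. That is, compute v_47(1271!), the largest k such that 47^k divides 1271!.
v_47(1271!) = 27

Legendre's formula: v_p(n!) = Σ_{k ≥ 1} ⌊n / p^k⌋. For p = 47, n = 1271, the terms are:
  ⌊1271/47^1⌋ = ⌊1271/47⌋ = 27
(the next term ⌊1271/47^2⌋ = 0, terminating the sum). Summing: v_47(1271!) = 27 = 27.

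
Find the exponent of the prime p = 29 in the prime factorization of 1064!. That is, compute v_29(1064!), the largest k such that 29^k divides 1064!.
v_29(1064!) = 37

Legendre's formula: v_p(n!) = Σ_{k ≥ 1} ⌊n / p^k⌋. For p = 29, n = 1064, the terms are:
  ⌊1064/29^1⌋ = ⌊1064/29⌋ = 36
  ⌊1064/29^2⌋ = ⌊1064/841⌋ = 1
(the next term ⌊1064/29^3⌋ = 0, terminating the sum). Summing: v_29(1064!) = 36 + 1 = 37.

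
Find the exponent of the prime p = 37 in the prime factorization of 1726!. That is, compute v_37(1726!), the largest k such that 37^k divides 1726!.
v_37(1726!) = 47

Legendre's formula: v_p(n!) = Σ_{k ≥ 1} ⌊n / p^k⌋. For p = 37, n = 1726, the terms are:
  ⌊1726/37^1⌋ = ⌊1726/37⌋ = 46
  ⌊1726/37^2⌋ = ⌊1726/1369⌋ = 1
(the next term ⌊1726/37^3⌋ = 0, terminating the sum). Summing: v_37(1726!) = 46 + 1 = 47.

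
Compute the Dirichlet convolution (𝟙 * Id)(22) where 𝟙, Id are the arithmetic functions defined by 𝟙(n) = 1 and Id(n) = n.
(𝟙 * Id)(22) = 36

Divisors of 22: [1, 2, 11, 22]. For each d | 22:
  d = 1: 𝟙(1) · Id(22/1) = 1 · 22 = 22
  d = 2: 𝟙(2) · Id(22/2) = 1 · 11 = 11
  d = 11: 𝟙(11) · Id(22/11) = 1 · 2 = 2
  d = 22: 𝟙(22) · Id(22/22) = 1 · 1 = 1
Summing: (𝟙 * Id)(22) = 22 + 11 + 2 + 1 = 36.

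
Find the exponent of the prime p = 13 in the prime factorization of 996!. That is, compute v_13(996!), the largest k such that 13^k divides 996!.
v_13(996!) = 81

Legendre's formula: v_p(n!) = Σ_{k ≥ 1} ⌊n / p^k⌋. For p = 13, n = 996, the terms are:
  ⌊996/13^1⌋ = ⌊996/13⌋ = 76
  ⌊996/13^2⌋ = ⌊996/169⌋ = 5
(the next term ⌊996/13^3⌋ = 0, terminating the sum). Summing: v_13(996!) = 76 + 5 = 81.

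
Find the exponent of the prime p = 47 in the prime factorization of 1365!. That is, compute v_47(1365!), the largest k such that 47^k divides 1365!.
v_47(1365!) = 29

Legendre's formula: v_p(n!) = Σ_{k ≥ 1} ⌊n / p^k⌋. For p = 47, n = 1365, the terms are:
  ⌊1365/47^1⌋ = ⌊1365/47⌋ = 29
(the next term ⌊1365/47^2⌋ = 0, terminating the sum). Summing: v_47(1365!) = 29 = 29.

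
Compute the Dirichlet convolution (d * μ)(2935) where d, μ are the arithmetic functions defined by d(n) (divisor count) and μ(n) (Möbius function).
(d * μ)(2935) = 1

Divisors of 2935: [1, 5, 587, 2935]. For each d | 2935:
  d = 1: d(1) · μ(2935/1) = 1 · 1 = 1
  d = 5: d(5) · μ(2935/5) = 2 · -1 = -2
  d = 587: d(587) · μ(2935/587) = 2 · -1 = -2
  d = 2935: d(2935) · μ(2935/2935) = 4 · 1 = 4
Summing: (d * μ)(2935) = 1 + -2 + -2 + 4 = 1.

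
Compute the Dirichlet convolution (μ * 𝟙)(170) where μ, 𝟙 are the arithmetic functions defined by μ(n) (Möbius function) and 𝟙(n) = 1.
(μ * 𝟙)(170) = 0

Divisors of 170: [1, 2, 5, 10, 17, 34, 85, 170]. For each d | 170:
  d = 1: μ(1) · 𝟙(170/1) = 1 · 1 = 1
  d = 2: μ(2) · 𝟙(170/2) = -1 · 1 = -1
  d = 5: μ(5) · 𝟙(170/5) = -1 · 1 = -1
  d = 10: μ(10) · 𝟙(170/10) = 1 · 1 = 1
  d = 17: μ(17) · 𝟙(170/17) = -1 · 1 = -1
  d = 34: μ(34) · 𝟙(170/34) = 1 · 1 = 1
  d = 85: μ(85) · 𝟙(170/85) = 1 · 1 = 1
  d = 170: μ(170) · 𝟙(170/170) = -1 · 1 = -1
Summing: (μ * 𝟙)(170) = 1 + -1 + -1 + 1 + -1 + 1 + 1 + -1 = 0.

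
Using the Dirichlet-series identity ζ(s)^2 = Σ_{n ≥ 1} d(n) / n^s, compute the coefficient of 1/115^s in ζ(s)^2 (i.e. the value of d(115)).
d(115) = 4

ζ(s)^2 = (Σ 1/m^s)(Σ 1/k^s). The coefficient of 1/n^s in the product is the number of ordered pairs (m, k) with mk = n, which equals d(n). For n = 115, divisors are [1, 5, 23, 115], so d(115) = 4.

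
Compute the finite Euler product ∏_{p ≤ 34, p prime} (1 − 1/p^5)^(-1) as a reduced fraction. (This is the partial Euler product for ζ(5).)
∏ = 1910589921595024369341325427716514697147265/1842548811291065574051999987500114856101888

The primes p ≤ 34 are [2, 3, 5, 7, 11, 13, 17, 19, 23, 29, 31]. For each prime, (1 − 1/p^5)^(-1) = p^5 / (p^5 − 1). The product is (1 − 1/2^5)^(-1), (1 − 1/3^5)^(-1), (1 − 1/5^5)^(-1), (1 − 1/7^5)^(-1), (1 − 1/11^5)^(-1), (1 − 1/13^5)^(-1), (1 − 1/17^5)^(-1), (1 − 1/19^5)^(-1), (1 − 1/23^5)^(-1), (1 − 1/29^5)^(-1), (1 − 1/31^5)^(-1) = ∏ p^5 / (p^5 − 1) = 1910589921595024369341325427716514697147265/1842548811291065574051999987500114856101888.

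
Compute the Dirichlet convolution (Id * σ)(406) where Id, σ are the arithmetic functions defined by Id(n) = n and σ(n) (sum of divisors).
(Id * σ)(406) = 4425

Divisors of 406: [1, 2, 7, 14, 29, 58, 203, 406]. For each d | 406:
  d = 1: Id(1) · σ(406/1) = 1 · 720 = 720
  d = 2: Id(2) · σ(406/2) = 2 · 240 = 480
  d = 7: Id(7) · σ(406/7) = 7 · 90 = 630
  d = 14: Id(14) · σ(406/14) = 14 · 30 = 420
  d = 29: Id(29) · σ(406/29) = 29 · 24 = 696
  d = 58: Id(58) · σ(406/58) = 58 · 8 = 464
  d = 203: Id(203) · σ(406/203) = 203 · 3 = 609
  d = 406: Id(406) · σ(406/406) = 406 · 1 = 406
Summing: (Id * σ)(406) = 720 + 480 + 630 + 420 + 696 + 464 + 609 + 406 = 4425.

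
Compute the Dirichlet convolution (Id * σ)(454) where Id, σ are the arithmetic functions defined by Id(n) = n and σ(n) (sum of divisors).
(Id * σ)(454) = 2275

Divisors of 454: [1, 2, 227, 454]. For each d | 454:
  d = 1: Id(1) · σ(454/1) = 1 · 684 = 684
  d = 2: Id(2) · σ(454/2) = 2 · 228 = 456
  d = 227: Id(227) · σ(454/227) = 227 · 3 = 681
  d = 454: Id(454) · σ(454/454) = 454 · 1 = 454
Summing: (Id * σ)(454) = 684 + 456 + 681 + 454 = 2275.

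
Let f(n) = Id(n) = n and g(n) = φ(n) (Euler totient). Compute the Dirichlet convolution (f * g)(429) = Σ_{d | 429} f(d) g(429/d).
(Id * φ)(429) = 2625

Divisors of 429: [1, 3, 11, 13, 33, 39, 143, 429]. For each d | 429:
  d = 1: Id(1) · φ(429/1) = 1 · 240 = 240
  d = 3: Id(3) · φ(429/3) = 3 · 120 = 360
  d = 11: Id(11) · φ(429/11) = 11 · 24 = 264
  d = 13: Id(13) · φ(429/13) = 13 · 20 = 260
  d = 33: Id(33) · φ(429/33) = 33 · 12 = 396
  d = 39: Id(39) · φ(429/39) = 39 · 10 = 390
  d = 143: Id(143) · φ(429/143) = 143 · 2 = 286
  d = 429: Id(429) · φ(429/429) = 429 · 1 = 429
Summing: (Id * φ)(429) = 240 + 360 + 264 + 260 + 396 + 390 + 286 + 429 = 2625.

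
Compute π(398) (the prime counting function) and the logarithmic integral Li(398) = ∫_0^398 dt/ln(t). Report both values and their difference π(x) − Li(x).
π(398) = 78;  Li(398) ≈ 85.08;  π(x) − Li(x) ≈ -7.08.

Direct count of primes ≤ 398 gives π(398) = 78. Numerical evaluation of the logarithmic integral gives Li(398) ≈ 85.08. The difference π(x) − Li(x) ≈ -7.08 is typically negative for small/moderate x (Li(x) overestimates), though Littlewood's theorem shows this sign changes infinitely often.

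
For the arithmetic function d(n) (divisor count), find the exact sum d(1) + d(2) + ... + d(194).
Σ_{n ≤ 194} d(n) = 1053

Compute d(n) for each 1 ≤ n ≤ 194: d(1) = 1, d(2) = 2, d(3) = 2, d(4) = 3, d(5) = 2, d(6) = 4, d(7) = 2, d(8) = 4, d(9) = 3, d(10) = 4, d(11) = 2, d(12) = 6, d(13) = 2, d(14) = 4, d(15) = 4, d(16) = 5, d(17) = 2, d(18) = 6, d(19) = 2, d(20) = 6, d(21) = 4, d(22) = 4, d(23) = 2, d(24) = 8, d(25) = 3, d(26) = 4, d(27) = 4, d(28) = 6, d(29) = 2, d(30) = 8, d(31) = 2, d(32) = 6, d(33) = 4, d(34) = 4, d(35) = 4, d(36) = 9, d(37) = 2, d(38) = 4, d(39) = 4, d(40) = 8, d(41) = 2, d(42) = 8, d(43) = 2, d(44) = 6, d(45) = 6, d(46) = 4, d(47) = 2, d(48) = 10, d(49) = 3, d(50) = 6, d(51) = 4, d(52) = 6, d(53) = 2, d(54) = 8, d(55) = 4, d(56) = 8, d(57) = 4, d(58) = 4, d(59) = 2, d(60) = 12, d(61) = 2, d(62) = 4, d(63) = 6, d(64) = 7, d(65) = 4, d(66) = 8, d(67) = 2, d(68) = 6, d(69) = 4, d(70) = 8, d(71) = 2, d(72) = 12, d(73) = 2, d(74) = 4, d(75) = 6, d(76) = 6, d(77) = 4, d(78) = 8, d(79) = 2, d(80) = 10, d(81) = 5, d(82) = 4, d(83) = 2, d(84) = 12, d(85) = 4, d(86) = 4, d(87) = 4, d(88) = 8, d(89) = 2, d(90) = 12, d(91) = 4, d(92) = 6, d(93) = 4, d(94) = 4, d(95) = 4, d(96) = 12, d(97) = 2, d(98) = 6, d(99) = 6, d(100) = 9, d(101) = 2, d(102) = 8, d(103) = 2, d(104) = 8, d(105) = 8, d(106) = 4, d(107) = 2, d(108) = 12, d(109) = 2, d(110) = 8, d(111) = 4, d(112) = 10, d(113) = 2, d(114) = 8, d(115) = 4, d(116) = 6, d(117) = 6, d(118) = 4, d(119) = 4, d(120) = 16, d(121) = 3, d(122) = 4, d(123) = 4, d(124) = 6, d(125) = 4, d(126) = 12, d(127) = 2, d(128) = 8, d(129) = 4, d(130) = 8, d(131) = 2, d(132) = 12, d(133) = 4, d(134) = 4, d(135) = 8, d(136) = 8, d(137) = 2, d(138) = 8, d(139) = 2, d(140) = 12, d(141) = 4, d(142) = 4, d(143) = 4, d(144) = 15, d(145) = 4, d(146) = 4, d(147) = 6, d(148) = 6, d(149) = 2, d(150) = 12, d(151) = 2, d(152) = 8, d(153) = 6, d(154) = 8, d(155) = 4, d(156) = 12, d(157) = 2, d(158) = 4, d(159) = 4, d(160) = 12, d(161) = 4, d(162) = 10, d(163) = 2, d(164) = 6, d(165) = 8, d(166) = 4, d(167) = 2, d(168) = 16, d(169) = 3, d(170) = 8, d(171) = 6, d(172) = 6, d(173) = 2, d(174) = 8, d(175) = 6, d(176) = 10, d(177) = 4, d(178) = 4, d(179) = 2, d(180) = 18, d(181) = 2, d(182) = 8, d(183) = 4, d(184) = 8, d(185) = 4, d(186) = 8, d(187) = 4, d(188) = 6, d(189) = 8, d(190) = 8, d(191) = 2, d(192) = 14, d(193) = 2, d(194) = 4. Summing all 194 values: 1053. (Dirichlet's divisor formula: Σ_{n ≤ x} d(n) = x ln(x) + (2γ − 1) x + O(√x). For x = 194, the asymptotic estimate is ≈ 1051.92.)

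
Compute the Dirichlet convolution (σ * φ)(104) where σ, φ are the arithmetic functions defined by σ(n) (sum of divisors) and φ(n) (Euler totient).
(σ * φ)(104) = 832

Divisors of 104: [1, 2, 4, 8, 13, 26, 52, 104]. For each d | 104:
  d = 1: σ(1) · φ(104/1) = 1 · 48 = 48
  d = 2: σ(2) · φ(104/2) = 3 · 24 = 72
  d = 4: σ(4) · φ(104/4) = 7 · 12 = 84
  d = 8: σ(8) · φ(104/8) = 15 · 12 = 180
  d = 13: σ(13) · φ(104/13) = 14 · 4 = 56
  d = 26: σ(26) · φ(104/26) = 42 · 2 = 84
  d = 52: σ(52) · φ(104/52) = 98 · 1 = 98
  d = 104: σ(104) · φ(104/104) = 210 · 1 = 210
Summing: (σ * φ)(104) = 48 + 72 + 84 + 180 + 56 + 84 + 98 + 210 = 832.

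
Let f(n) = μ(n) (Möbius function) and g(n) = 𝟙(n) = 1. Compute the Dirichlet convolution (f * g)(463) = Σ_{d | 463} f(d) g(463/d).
(μ * 𝟙)(463) = 0

Divisors of 463: [1, 463]. For each d | 463:
  d = 1: μ(1) · 𝟙(463/1) = 1 · 1 = 1
  d = 463: μ(463) · 𝟙(463/463) = -1 · 1 = -1
Summing: (μ * 𝟙)(463) = 1 + -1 = 0.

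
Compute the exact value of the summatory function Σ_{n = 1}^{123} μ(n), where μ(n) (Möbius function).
Σ_{n ≤ 123} μ(n) = -1

Compute μ(n) for each 1 ≤ n ≤ 123: μ(1) = 1, μ(2) = -1, μ(3) = -1, μ(4) = 0, μ(5) = -1, μ(6) = 1, μ(7) = -1, μ(8) = 0, μ(9) = 0, μ(10) = 1, μ(11) = -1, μ(12) = 0, μ(13) = -1, μ(14) = 1, μ(15) = 1, μ(16) = 0, μ(17) = -1, μ(18) = 0, μ(19) = -1, μ(20) = 0, μ(21) = 1, μ(22) = 1, μ(23) = -1, μ(24) = 0, μ(25) = 0, μ(26) = 1, μ(27) = 0, μ(28) = 0, μ(29) = -1, μ(30) = -1, μ(31) = -1, μ(32) = 0, μ(33) = 1, μ(34) = 1, μ(35) = 1, μ(36) = 0, μ(37) = -1, μ(38) = 1, μ(39) = 1, μ(40) = 0, μ(41) = -1, μ(42) = -1, μ(43) = -1, μ(44) = 0, μ(45) = 0, μ(46) = 1, μ(47) = -1, μ(48) = 0, μ(49) = 0, μ(50) = 0, μ(51) = 1, μ(52) = 0, μ(53) = -1, μ(54) = 0, μ(55) = 1, μ(56) = 0, μ(57) = 1, μ(58) = 1, μ(59) = -1, μ(60) = 0, μ(61) = -1, μ(62) = 1, μ(63) = 0, μ(64) = 0, μ(65) = 1, μ(66) = -1, μ(67) = -1, μ(68) = 0, μ(69) = 1, μ(70) = -1, μ(71) = -1, μ(72) = 0, μ(73) = -1, μ(74) = 1, μ(75) = 0, μ(76) = 0, μ(77) = 1, μ(78) = -1, μ(79) = -1, μ(80) = 0, μ(81) = 0, μ(82) = 1, μ(83) = -1, μ(84) = 0, μ(85) = 1, μ(86) = 1, μ(87) = 1, μ(88) = 0, μ(89) = -1, μ(90) = 0, μ(91) = 1, μ(92) = 0, μ(93) = 1, μ(94) = 1, μ(95) = 1, μ(96) = 0, μ(97) = -1, μ(98) = 0, μ(99) = 0, μ(100) = 0, μ(101) = -1, μ(102) = -1, μ(103) = -1, μ(104) = 0, μ(105) = -1, μ(106) = 1, μ(107) = -1, μ(108) = 0, μ(109) = -1, μ(110) = -1, μ(111) = 1, μ(112) = 0, μ(113) = -1, μ(114) = -1, μ(115) = 1, μ(116) = 0, μ(117) = 0, μ(118) = 1, μ(119) = 1, μ(120) = 0, μ(121) = 0, μ(122) = 1, μ(123) = 1. Summing all 123 values: -1. (Mertens function M(x) = Σ_{n ≤ x} μ(n); on average M(x) should be small (PNT ⟺ M(x) = o(x)).)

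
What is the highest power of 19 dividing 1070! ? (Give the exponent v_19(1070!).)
v_19(1070!) = 58

Legendre's formula: v_p(n!) = Σ_{k ≥ 1} ⌊n / p^k⌋. For p = 19, n = 1070, the terms are:
  ⌊1070/19^1⌋ = ⌊1070/19⌋ = 56
  ⌊1070/19^2⌋ = ⌊1070/361⌋ = 2
(the next term ⌊1070/19^3⌋ = 0, terminating the sum). Summing: v_19(1070!) = 56 + 2 = 58.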